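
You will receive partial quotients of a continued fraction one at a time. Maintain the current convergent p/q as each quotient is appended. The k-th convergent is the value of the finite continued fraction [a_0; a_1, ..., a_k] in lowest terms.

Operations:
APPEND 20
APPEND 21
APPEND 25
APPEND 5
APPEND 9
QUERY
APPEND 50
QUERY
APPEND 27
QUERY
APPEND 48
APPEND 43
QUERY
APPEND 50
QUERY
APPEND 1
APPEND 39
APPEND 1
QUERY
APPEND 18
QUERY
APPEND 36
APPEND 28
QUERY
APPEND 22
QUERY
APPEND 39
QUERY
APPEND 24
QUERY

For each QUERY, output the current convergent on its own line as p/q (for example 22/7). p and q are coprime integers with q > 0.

APPEND 20: p_0 = 20·1 + 0 = 20, q_0 = 20·0 + 1 = 1 → 20/1
APPEND 21: p_1 = 21·20 + 1 = 421, q_1 = 21·1 + 0 = 21 → 421/21
APPEND 25: p_2 = 25·421 + 20 = 10545, q_2 = 25·21 + 1 = 526 → 10545/526
APPEND 5: p_3 = 5·10545 + 421 = 53146, q_3 = 5·526 + 21 = 2651 → 53146/2651
APPEND 9: p_4 = 9·53146 + 10545 = 488859, q_4 = 9·2651 + 526 = 24385 → 488859/24385
APPEND 50: p_5 = 50·488859 + 53146 = 24496096, q_5 = 50·24385 + 2651 = 1221901 → 24496096/1221901
APPEND 27: p_6 = 27·24496096 + 488859 = 661883451, q_6 = 27·1221901 + 24385 = 33015712 → 661883451/33015712
APPEND 48: p_7 = 48·661883451 + 24496096 = 31794901744, q_7 = 48·33015712 + 1221901 = 1585976077 → 31794901744/1585976077
APPEND 43: p_8 = 43·31794901744 + 661883451 = 1367842658443, q_8 = 43·1585976077 + 33015712 = 68229987023 → 1367842658443/68229987023
APPEND 50: p_9 = 50·1367842658443 + 31794901744 = 68423927823894, q_9 = 50·68229987023 + 1585976077 = 3413085327227 → 68423927823894/3413085327227
APPEND 1: p_10 = 1·68423927823894 + 1367842658443 = 69791770482337, q_10 = 1·3413085327227 + 68229987023 = 3481315314250 → 69791770482337/3481315314250
APPEND 39: p_11 = 39·69791770482337 + 68423927823894 = 2790302976635037, q_11 = 39·3481315314250 + 3413085327227 = 139184382582977 → 2790302976635037/139184382582977
APPEND 1: p_12 = 1·2790302976635037 + 69791770482337 = 2860094747117374, q_12 = 1·139184382582977 + 3481315314250 = 142665697897227 → 2860094747117374/142665697897227
APPEND 18: p_13 = 18·2860094747117374 + 2790302976635037 = 54272008424747769, q_13 = 18·142665697897227 + 139184382582977 = 2707166944733063 → 54272008424747769/2707166944733063
APPEND 36: p_14 = 36·54272008424747769 + 2860094747117374 = 1956652398038037058, q_14 = 36·2707166944733063 + 142665697897227 = 97600675708287495 → 1956652398038037058/97600675708287495
APPEND 28: p_15 = 28·1956652398038037058 + 54272008424747769 = 54840539153489785393, q_15 = 28·97600675708287495 + 2707166944733063 = 2735526086776782923 → 54840539153489785393/2735526086776782923
APPEND 22: p_16 = 22·54840539153489785393 + 1956652398038037058 = 1208448513774813315704, q_16 = 22·2735526086776782923 + 97600675708287495 = 60279174584797511801 → 1208448513774813315704/60279174584797511801
APPEND 39: p_17 = 39·1208448513774813315704 + 54840539153489785393 = 47184332576371209097849, q_17 = 39·60279174584797511801 + 2735526086776782923 = 2353623334893879743162 → 47184332576371209097849/2353623334893879743162
APPEND 24: p_18 = 24·47184332576371209097849 + 1208448513774813315704 = 1133632430346683831664080, q_18 = 24·2353623334893879743162 + 60279174584797511801 = 56547239212037911347689 → 1133632430346683831664080/56547239212037911347689

488859/24385
24496096/1221901
661883451/33015712
1367842658443/68229987023
68423927823894/3413085327227
2860094747117374/142665697897227
54272008424747769/2707166944733063
54840539153489785393/2735526086776782923
1208448513774813315704/60279174584797511801
47184332576371209097849/2353623334893879743162
1133632430346683831664080/56547239212037911347689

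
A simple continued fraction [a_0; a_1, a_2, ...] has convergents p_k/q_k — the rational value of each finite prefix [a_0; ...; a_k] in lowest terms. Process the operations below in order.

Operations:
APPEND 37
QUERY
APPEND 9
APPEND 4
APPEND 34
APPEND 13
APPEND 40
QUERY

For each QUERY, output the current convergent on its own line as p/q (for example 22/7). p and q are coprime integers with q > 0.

37/1
24550256/661587

APPEND 37: p_0 = 37·1 + 0 = 37, q_0 = 37·0 + 1 = 1 → 37/1
APPEND 9: p_1 = 9·37 + 1 = 334, q_1 = 9·1 + 0 = 9 → 334/9
APPEND 4: p_2 = 4·334 + 37 = 1373, q_2 = 4·9 + 1 = 37 → 1373/37
APPEND 34: p_3 = 34·1373 + 334 = 47016, q_3 = 34·37 + 9 = 1267 → 47016/1267
APPEND 13: p_4 = 13·47016 + 1373 = 612581, q_4 = 13·1267 + 37 = 16508 → 612581/16508
APPEND 40: p_5 = 40·612581 + 47016 = 24550256, q_5 = 40·16508 + 1267 = 661587 → 24550256/661587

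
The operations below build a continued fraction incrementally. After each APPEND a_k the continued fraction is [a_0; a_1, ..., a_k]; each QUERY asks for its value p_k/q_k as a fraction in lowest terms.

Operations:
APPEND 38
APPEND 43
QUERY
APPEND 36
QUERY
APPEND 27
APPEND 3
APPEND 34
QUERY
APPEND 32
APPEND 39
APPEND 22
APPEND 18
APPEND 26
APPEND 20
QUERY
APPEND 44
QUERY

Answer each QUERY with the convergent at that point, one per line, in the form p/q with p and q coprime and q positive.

APPEND 38: p_0 = 38·1 + 0 = 38, q_0 = 38·0 + 1 = 1 → 38/1
APPEND 43: p_1 = 43·38 + 1 = 1635, q_1 = 43·1 + 0 = 43 → 1635/43
APPEND 36: p_2 = 36·1635 + 38 = 58898, q_2 = 36·43 + 1 = 1549 → 58898/1549
APPEND 27: p_3 = 27·58898 + 1635 = 1591881, q_3 = 27·1549 + 43 = 41866 → 1591881/41866
APPEND 3: p_4 = 3·1591881 + 58898 = 4834541, q_4 = 3·41866 + 1549 = 127147 → 4834541/127147
APPEND 34: p_5 = 34·4834541 + 1591881 = 165966275, q_5 = 34·127147 + 41866 = 4364864 → 165966275/4364864
APPEND 32: p_6 = 32·165966275 + 4834541 = 5315755341, q_6 = 32·4364864 + 127147 = 139802795 → 5315755341/139802795
APPEND 39: p_7 = 39·5315755341 + 165966275 = 207480424574, q_7 = 39·139802795 + 4364864 = 5456673869 → 207480424574/5456673869
APPEND 22: p_8 = 22·207480424574 + 5315755341 = 4569885095969, q_8 = 22·5456673869 + 139802795 = 120186627913 → 4569885095969/120186627913
APPEND 18: p_9 = 18·4569885095969 + 207480424574 = 82465412152016, q_9 = 18·120186627913 + 5456673869 = 2168815976303 → 82465412152016/2168815976303
APPEND 26: p_10 = 26·82465412152016 + 4569885095969 = 2148670601048385, q_10 = 26·2168815976303 + 120186627913 = 56509402011791 → 2148670601048385/56509402011791
APPEND 20: p_11 = 20·2148670601048385 + 82465412152016 = 43055877433119716, q_11 = 20·56509402011791 + 2168815976303 = 1132356856212123 → 43055877433119716/1132356856212123
APPEND 44: p_12 = 44·43055877433119716 + 2148670601048385 = 1896607277658315889, q_12 = 44·1132356856212123 + 56509402011791 = 49880211075345203 → 1896607277658315889/49880211075345203

1635/43
58898/1549
165966275/4364864
43055877433119716/1132356856212123
1896607277658315889/49880211075345203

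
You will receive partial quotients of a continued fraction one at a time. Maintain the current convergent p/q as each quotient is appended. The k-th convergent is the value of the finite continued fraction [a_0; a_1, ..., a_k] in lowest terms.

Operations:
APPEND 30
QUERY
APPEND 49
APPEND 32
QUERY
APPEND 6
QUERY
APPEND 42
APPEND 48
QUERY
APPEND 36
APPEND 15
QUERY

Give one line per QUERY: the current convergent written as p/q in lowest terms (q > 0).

30/1
47102/1569
284083/9463
575256307/19162183
311393340907/10372726228

APPEND 30: p_0 = 30·1 + 0 = 30, q_0 = 30·0 + 1 = 1 → 30/1
APPEND 49: p_1 = 49·30 + 1 = 1471, q_1 = 49·1 + 0 = 49 → 1471/49
APPEND 32: p_2 = 32·1471 + 30 = 47102, q_2 = 32·49 + 1 = 1569 → 47102/1569
APPEND 6: p_3 = 6·47102 + 1471 = 284083, q_3 = 6·1569 + 49 = 9463 → 284083/9463
APPEND 42: p_4 = 42·284083 + 47102 = 11978588, q_4 = 42·9463 + 1569 = 399015 → 11978588/399015
APPEND 48: p_5 = 48·11978588 + 284083 = 575256307, q_5 = 48·399015 + 9463 = 19162183 → 575256307/19162183
APPEND 36: p_6 = 36·575256307 + 11978588 = 20721205640, q_6 = 36·19162183 + 399015 = 690237603 → 20721205640/690237603
APPEND 15: p_7 = 15·20721205640 + 575256307 = 311393340907, q_7 = 15·690237603 + 19162183 = 10372726228 → 311393340907/10372726228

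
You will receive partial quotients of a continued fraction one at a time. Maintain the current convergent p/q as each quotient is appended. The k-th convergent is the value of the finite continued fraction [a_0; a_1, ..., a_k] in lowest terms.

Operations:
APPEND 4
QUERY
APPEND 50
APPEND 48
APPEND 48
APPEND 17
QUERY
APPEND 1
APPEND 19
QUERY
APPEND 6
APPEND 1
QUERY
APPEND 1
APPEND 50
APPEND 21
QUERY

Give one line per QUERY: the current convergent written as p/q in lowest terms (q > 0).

4/1
7889101/1962467
166588463/41440002
1174471839/292157779
2318319239584/576697522715

APPEND 4: p_0 = 4·1 + 0 = 4, q_0 = 4·0 + 1 = 1 → 4/1
APPEND 50: p_1 = 50·4 + 1 = 201, q_1 = 50·1 + 0 = 50 → 201/50
APPEND 48: p_2 = 48·201 + 4 = 9652, q_2 = 48·50 + 1 = 2401 → 9652/2401
APPEND 48: p_3 = 48·9652 + 201 = 463497, q_3 = 48·2401 + 50 = 115298 → 463497/115298
APPEND 17: p_4 = 17·463497 + 9652 = 7889101, q_4 = 17·115298 + 2401 = 1962467 → 7889101/1962467
APPEND 1: p_5 = 1·7889101 + 463497 = 8352598, q_5 = 1·1962467 + 115298 = 2077765 → 8352598/2077765
APPEND 19: p_6 = 19·8352598 + 7889101 = 166588463, q_6 = 19·2077765 + 1962467 = 41440002 → 166588463/41440002
APPEND 6: p_7 = 6·166588463 + 8352598 = 1007883376, q_7 = 6·41440002 + 2077765 = 250717777 → 1007883376/250717777
APPEND 1: p_8 = 1·1007883376 + 166588463 = 1174471839, q_8 = 1·250717777 + 41440002 = 292157779 → 1174471839/292157779
APPEND 1: p_9 = 1·1174471839 + 1007883376 = 2182355215, q_9 = 1·292157779 + 250717777 = 542875556 → 2182355215/542875556
APPEND 50: p_10 = 50·2182355215 + 1174471839 = 110292232589, q_10 = 50·542875556 + 292157779 = 27435935579 → 110292232589/27435935579
APPEND 21: p_11 = 21·110292232589 + 2182355215 = 2318319239584, q_11 = 21·27435935579 + 542875556 = 576697522715 → 2318319239584/576697522715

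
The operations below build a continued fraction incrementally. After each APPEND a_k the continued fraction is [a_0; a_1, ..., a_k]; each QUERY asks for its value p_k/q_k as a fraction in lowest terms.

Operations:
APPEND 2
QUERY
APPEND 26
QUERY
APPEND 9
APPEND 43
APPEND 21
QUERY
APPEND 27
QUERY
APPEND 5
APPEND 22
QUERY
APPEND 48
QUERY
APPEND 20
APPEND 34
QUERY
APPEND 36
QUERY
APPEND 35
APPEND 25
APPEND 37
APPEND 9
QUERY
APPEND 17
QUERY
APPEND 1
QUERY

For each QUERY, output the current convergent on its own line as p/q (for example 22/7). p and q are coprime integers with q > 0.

APPEND 2: p_0 = 2·1 + 0 = 2, q_0 = 2·0 + 1 = 1 → 2/1
APPEND 26: p_1 = 26·2 + 1 = 53, q_1 = 26·1 + 0 = 26 → 53/26
APPEND 9: p_2 = 9·53 + 2 = 479, q_2 = 9·26 + 1 = 235 → 479/235
APPEND 43: p_3 = 43·479 + 53 = 20650, q_3 = 43·235 + 26 = 10131 → 20650/10131
APPEND 21: p_4 = 21·20650 + 479 = 434129, q_4 = 21·10131 + 235 = 212986 → 434129/212986
APPEND 27: p_5 = 27·434129 + 20650 = 11742133, q_5 = 27·212986 + 10131 = 5760753 → 11742133/5760753
APPEND 5: p_6 = 5·11742133 + 434129 = 59144794, q_6 = 5·5760753 + 212986 = 29016751 → 59144794/29016751
APPEND 22: p_7 = 22·59144794 + 11742133 = 1312927601, q_7 = 22·29016751 + 5760753 = 644129275 → 1312927601/644129275
APPEND 48: p_8 = 48·1312927601 + 59144794 = 63079669642, q_8 = 48·644129275 + 29016751 = 30947221951 → 63079669642/30947221951
APPEND 20: p_9 = 20·63079669642 + 1312927601 = 1262906320441, q_9 = 20·30947221951 + 644129275 = 619588568295 → 1262906320441/619588568295
APPEND 34: p_10 = 34·1262906320441 + 63079669642 = 43001894564636, q_10 = 34·619588568295 + 30947221951 = 21096958543981 → 43001894564636/21096958543981
APPEND 36: p_11 = 36·43001894564636 + 1262906320441 = 1549331110647337, q_11 = 36·21096958543981 + 619588568295 = 760110096151611 → 1549331110647337/760110096151611
APPEND 35: p_12 = 35·1549331110647337 + 43001894564636 = 54269590767221431, q_12 = 35·760110096151611 + 21096958543981 = 26624950323850366 → 54269590767221431/26624950323850366
APPEND 25: p_13 = 25·54269590767221431 + 1549331110647337 = 1358289100291183112, q_13 = 25·26624950323850366 + 760110096151611 = 666383868192410761 → 1358289100291183112/666383868192410761
APPEND 37: p_14 = 37·1358289100291183112 + 54269590767221431 = 50310966301540996575, q_14 = 37·666383868192410761 + 26624950323850366 = 24682828073443048523 → 50310966301540996575/24682828073443048523
APPEND 9: p_15 = 9·50310966301540996575 + 1358289100291183112 = 454156985814160152287, q_15 = 9·24682828073443048523 + 666383868192410761 = 222811836529179847468 → 454156985814160152287/222811836529179847468
APPEND 17: p_16 = 17·454156985814160152287 + 50310966301540996575 = 7770979725142263585454, q_16 = 17·222811836529179847468 + 24682828073443048523 = 3812484049069500455479 → 7770979725142263585454/3812484049069500455479
APPEND 1: p_17 = 1·7770979725142263585454 + 454156985814160152287 = 8225136710956423737741, q_17 = 1·3812484049069500455479 + 222811836529179847468 = 4035295885598680302947 → 8225136710956423737741/4035295885598680302947

2/1
53/26
434129/212986
11742133/5760753
1312927601/644129275
63079669642/30947221951
43001894564636/21096958543981
1549331110647337/760110096151611
454156985814160152287/222811836529179847468
7770979725142263585454/3812484049069500455479
8225136710956423737741/4035295885598680302947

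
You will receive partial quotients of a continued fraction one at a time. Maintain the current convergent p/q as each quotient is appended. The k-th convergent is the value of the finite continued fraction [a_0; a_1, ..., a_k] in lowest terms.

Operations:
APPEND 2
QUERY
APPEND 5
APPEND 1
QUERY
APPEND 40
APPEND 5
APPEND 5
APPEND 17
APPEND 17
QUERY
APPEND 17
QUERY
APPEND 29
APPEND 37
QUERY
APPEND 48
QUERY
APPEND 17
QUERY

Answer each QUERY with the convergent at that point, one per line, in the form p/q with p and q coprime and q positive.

2/1
13/6
4067946/1876927
69393557/32017790
74679194220/34456552759
3586617803659/1654844925269
61047181856423/28166820282332

APPEND 2: p_0 = 2·1 + 0 = 2, q_0 = 2·0 + 1 = 1 → 2/1
APPEND 5: p_1 = 5·2 + 1 = 11, q_1 = 5·1 + 0 = 5 → 11/5
APPEND 1: p_2 = 1·11 + 2 = 13, q_2 = 1·5 + 1 = 6 → 13/6
APPEND 40: p_3 = 40·13 + 11 = 531, q_3 = 40·6 + 5 = 245 → 531/245
APPEND 5: p_4 = 5·531 + 13 = 2668, q_4 = 5·245 + 6 = 1231 → 2668/1231
APPEND 5: p_5 = 5·2668 + 531 = 13871, q_5 = 5·1231 + 245 = 6400 → 13871/6400
APPEND 17: p_6 = 17·13871 + 2668 = 238475, q_6 = 17·6400 + 1231 = 110031 → 238475/110031
APPEND 17: p_7 = 17·238475 + 13871 = 4067946, q_7 = 17·110031 + 6400 = 1876927 → 4067946/1876927
APPEND 17: p_8 = 17·4067946 + 238475 = 69393557, q_8 = 17·1876927 + 110031 = 32017790 → 69393557/32017790
APPEND 29: p_9 = 29·69393557 + 4067946 = 2016481099, q_9 = 29·32017790 + 1876927 = 930392837 → 2016481099/930392837
APPEND 37: p_10 = 37·2016481099 + 69393557 = 74679194220, q_10 = 37·930392837 + 32017790 = 34456552759 → 74679194220/34456552759
APPEND 48: p_11 = 48·74679194220 + 2016481099 = 3586617803659, q_11 = 48·34456552759 + 930392837 = 1654844925269 → 3586617803659/1654844925269
APPEND 17: p_12 = 17·3586617803659 + 74679194220 = 61047181856423, q_12 = 17·1654844925269 + 34456552759 = 28166820282332 → 61047181856423/28166820282332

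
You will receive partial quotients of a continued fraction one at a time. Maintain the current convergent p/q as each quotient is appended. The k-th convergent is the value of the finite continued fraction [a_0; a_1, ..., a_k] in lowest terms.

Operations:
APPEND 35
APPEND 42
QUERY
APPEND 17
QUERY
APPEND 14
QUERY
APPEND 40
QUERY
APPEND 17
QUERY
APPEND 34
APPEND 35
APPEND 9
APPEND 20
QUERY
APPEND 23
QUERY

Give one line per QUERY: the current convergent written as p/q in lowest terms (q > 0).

APPEND 35: p_0 = 35·1 + 0 = 35, q_0 = 35·0 + 1 = 1 → 35/1
APPEND 42: p_1 = 42·35 + 1 = 1471, q_1 = 42·1 + 0 = 42 → 1471/42
APPEND 17: p_2 = 17·1471 + 35 = 25042, q_2 = 17·42 + 1 = 715 → 25042/715
APPEND 14: p_3 = 14·25042 + 1471 = 352059, q_3 = 14·715 + 42 = 10052 → 352059/10052
APPEND 40: p_4 = 40·352059 + 25042 = 14107402, q_4 = 40·10052 + 715 = 402795 → 14107402/402795
APPEND 17: p_5 = 17·14107402 + 352059 = 240177893, q_5 = 17·402795 + 10052 = 6857567 → 240177893/6857567
APPEND 34: p_6 = 34·240177893 + 14107402 = 8180155764, q_6 = 34·6857567 + 402795 = 233560073 → 8180155764/233560073
APPEND 35: p_7 = 35·8180155764 + 240177893 = 286545629633, q_7 = 35·233560073 + 6857567 = 8181460122 → 286545629633/8181460122
APPEND 9: p_8 = 9·286545629633 + 8180155764 = 2587090822461, q_8 = 9·8181460122 + 233560073 = 73866701171 → 2587090822461/73866701171
APPEND 20: p_9 = 20·2587090822461 + 286545629633 = 52028362078853, q_9 = 20·73866701171 + 8181460122 = 1485515483542 → 52028362078853/1485515483542
APPEND 23: p_10 = 23·52028362078853 + 2587090822461 = 1199239418636080, q_10 = 23·1485515483542 + 73866701171 = 34240722822637 → 1199239418636080/34240722822637

1471/42
25042/715
352059/10052
14107402/402795
240177893/6857567
52028362078853/1485515483542
1199239418636080/34240722822637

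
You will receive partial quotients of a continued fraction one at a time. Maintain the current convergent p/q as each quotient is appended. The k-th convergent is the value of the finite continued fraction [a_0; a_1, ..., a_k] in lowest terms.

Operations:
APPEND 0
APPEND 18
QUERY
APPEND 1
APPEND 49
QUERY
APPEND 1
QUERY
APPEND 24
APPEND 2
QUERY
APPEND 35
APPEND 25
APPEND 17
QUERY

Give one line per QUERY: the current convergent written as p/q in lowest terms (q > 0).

APPEND 0: p_0 = 0·1 + 0 = 0, q_0 = 0·0 + 1 = 1 → 0/1
APPEND 18: p_1 = 18·0 + 1 = 1, q_1 = 18·1 + 0 = 18 → 1/18
APPEND 1: p_2 = 1·1 + 0 = 1, q_2 = 1·18 + 1 = 19 → 1/19
APPEND 49: p_3 = 49·1 + 1 = 50, q_3 = 49·19 + 18 = 949 → 50/949
APPEND 1: p_4 = 1·50 + 1 = 51, q_4 = 1·949 + 19 = 968 → 51/968
APPEND 24: p_5 = 24·51 + 50 = 1274, q_5 = 24·968 + 949 = 24181 → 1274/24181
APPEND 2: p_6 = 2·1274 + 51 = 2599, q_6 = 2·24181 + 968 = 49330 → 2599/49330
APPEND 35: p_7 = 35·2599 + 1274 = 92239, q_7 = 35·49330 + 24181 = 1750731 → 92239/1750731
APPEND 25: p_8 = 25·92239 + 2599 = 2308574, q_8 = 25·1750731 + 49330 = 43817605 → 2308574/43817605
APPEND 17: p_9 = 17·2308574 + 92239 = 39337997, q_9 = 17·43817605 + 1750731 = 746650016 → 39337997/746650016

1/18
50/949
51/968
2599/49330
39337997/746650016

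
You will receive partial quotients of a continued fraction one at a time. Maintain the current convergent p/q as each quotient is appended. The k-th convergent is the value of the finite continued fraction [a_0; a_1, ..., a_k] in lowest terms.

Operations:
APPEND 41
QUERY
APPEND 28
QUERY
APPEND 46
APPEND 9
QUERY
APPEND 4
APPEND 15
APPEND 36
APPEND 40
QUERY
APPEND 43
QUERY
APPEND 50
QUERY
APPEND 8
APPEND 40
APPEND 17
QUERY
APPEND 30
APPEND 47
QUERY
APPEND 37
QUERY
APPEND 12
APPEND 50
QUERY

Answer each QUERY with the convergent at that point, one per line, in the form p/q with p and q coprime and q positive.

41/1
1149/28
477204/11629
43168502669/1051974664
1857324079762/45261191701
92909372490769/2264111559714
509014558360370507/12404192545385391
719624757318520969840/17536559423680589699
26641416355737619726619/649225553042801716827
16047472467664235504190019/391061385349907861297977

APPEND 41: p_0 = 41·1 + 0 = 41, q_0 = 41·0 + 1 = 1 → 41/1
APPEND 28: p_1 = 28·41 + 1 = 1149, q_1 = 28·1 + 0 = 28 → 1149/28
APPEND 46: p_2 = 46·1149 + 41 = 52895, q_2 = 46·28 + 1 = 1289 → 52895/1289
APPEND 9: p_3 = 9·52895 + 1149 = 477204, q_3 = 9·1289 + 28 = 11629 → 477204/11629
APPEND 4: p_4 = 4·477204 + 52895 = 1961711, q_4 = 4·11629 + 1289 = 47805 → 1961711/47805
APPEND 15: p_5 = 15·1961711 + 477204 = 29902869, q_5 = 15·47805 + 11629 = 728704 → 29902869/728704
APPEND 36: p_6 = 36·29902869 + 1961711 = 1078464995, q_6 = 36·728704 + 47805 = 26281149 → 1078464995/26281149
APPEND 40: p_7 = 40·1078464995 + 29902869 = 43168502669, q_7 = 40·26281149 + 728704 = 1051974664 → 43168502669/1051974664
APPEND 43: p_8 = 43·43168502669 + 1078464995 = 1857324079762, q_8 = 43·1051974664 + 26281149 = 45261191701 → 1857324079762/45261191701
APPEND 50: p_9 = 50·1857324079762 + 43168502669 = 92909372490769, q_9 = 50·45261191701 + 1051974664 = 2264111559714 → 92909372490769/2264111559714
APPEND 8: p_10 = 8·92909372490769 + 1857324079762 = 745132304005914, q_10 = 8·2264111559714 + 45261191701 = 18158153669413 → 745132304005914/18158153669413
APPEND 40: p_11 = 40·745132304005914 + 92909372490769 = 29898201532727329, q_11 = 40·18158153669413 + 2264111559714 = 728590258336234 → 29898201532727329/728590258336234
APPEND 17: p_12 = 17·29898201532727329 + 745132304005914 = 509014558360370507, q_12 = 17·728590258336234 + 18158153669413 = 12404192545385391 → 509014558360370507/12404192545385391
APPEND 30: p_13 = 30·509014558360370507 + 29898201532727329 = 15300334952343842539, q_13 = 30·12404192545385391 + 728590258336234 = 372854366619897964 → 15300334952343842539/372854366619897964
APPEND 47: p_14 = 47·15300334952343842539 + 509014558360370507 = 719624757318520969840, q_14 = 47·372854366619897964 + 12404192545385391 = 17536559423680589699 → 719624757318520969840/17536559423680589699
APPEND 37: p_15 = 37·719624757318520969840 + 15300334952343842539 = 26641416355737619726619, q_15 = 37·17536559423680589699 + 372854366619897964 = 649225553042801716827 → 26641416355737619726619/649225553042801716827
APPEND 12: p_16 = 12·26641416355737619726619 + 719624757318520969840 = 320416621026169957689268, q_16 = 12·649225553042801716827 + 17536559423680589699 = 7808243195937301191623 → 320416621026169957689268/7808243195937301191623
APPEND 50: p_17 = 50·320416621026169957689268 + 26641416355737619726619 = 16047472467664235504190019, q_17 = 50·7808243195937301191623 + 649225553042801716827 = 391061385349907861297977 → 16047472467664235504190019/391061385349907861297977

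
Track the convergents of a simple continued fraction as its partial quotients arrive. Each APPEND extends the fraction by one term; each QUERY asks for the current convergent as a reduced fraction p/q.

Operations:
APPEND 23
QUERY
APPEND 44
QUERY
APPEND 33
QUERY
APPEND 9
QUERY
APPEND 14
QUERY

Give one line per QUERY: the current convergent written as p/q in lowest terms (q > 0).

23/1
1013/44
33452/1453
302081/13121
4262586/185147

APPEND 23: p_0 = 23·1 + 0 = 23, q_0 = 23·0 + 1 = 1 → 23/1
APPEND 44: p_1 = 44·23 + 1 = 1013, q_1 = 44·1 + 0 = 44 → 1013/44
APPEND 33: p_2 = 33·1013 + 23 = 33452, q_2 = 33·44 + 1 = 1453 → 33452/1453
APPEND 9: p_3 = 9·33452 + 1013 = 302081, q_3 = 9·1453 + 44 = 13121 → 302081/13121
APPEND 14: p_4 = 14·302081 + 33452 = 4262586, q_4 = 14·13121 + 1453 = 185147 → 4262586/185147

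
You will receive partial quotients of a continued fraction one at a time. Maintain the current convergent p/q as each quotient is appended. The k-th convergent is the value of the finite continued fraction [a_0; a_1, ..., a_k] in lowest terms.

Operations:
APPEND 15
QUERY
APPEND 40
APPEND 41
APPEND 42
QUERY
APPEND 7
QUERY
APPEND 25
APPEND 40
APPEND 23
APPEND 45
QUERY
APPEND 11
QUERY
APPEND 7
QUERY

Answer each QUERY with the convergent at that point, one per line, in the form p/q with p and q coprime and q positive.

15/1
1036153/68962
7277727/484375
7598437147252/505720122945
83751499968581/5574148741397
593858936927319/39524761312724

APPEND 15: p_0 = 15·1 + 0 = 15, q_0 = 15·0 + 1 = 1 → 15/1
APPEND 40: p_1 = 40·15 + 1 = 601, q_1 = 40·1 + 0 = 40 → 601/40
APPEND 41: p_2 = 41·601 + 15 = 24656, q_2 = 41·40 + 1 = 1641 → 24656/1641
APPEND 42: p_3 = 42·24656 + 601 = 1036153, q_3 = 42·1641 + 40 = 68962 → 1036153/68962
APPEND 7: p_4 = 7·1036153 + 24656 = 7277727, q_4 = 7·68962 + 1641 = 484375 → 7277727/484375
APPEND 25: p_5 = 25·7277727 + 1036153 = 182979328, q_5 = 25·484375 + 68962 = 12178337 → 182979328/12178337
APPEND 40: p_6 = 40·182979328 + 7277727 = 7326450847, q_6 = 40·12178337 + 484375 = 487617855 → 7326450847/487617855
APPEND 23: p_7 = 23·7326450847 + 182979328 = 168691348809, q_7 = 23·487617855 + 12178337 = 11227389002 → 168691348809/11227389002
APPEND 45: p_8 = 45·168691348809 + 7326450847 = 7598437147252, q_8 = 45·11227389002 + 487617855 = 505720122945 → 7598437147252/505720122945
APPEND 11: p_9 = 11·7598437147252 + 168691348809 = 83751499968581, q_9 = 11·505720122945 + 11227389002 = 5574148741397 → 83751499968581/5574148741397
APPEND 7: p_10 = 7·83751499968581 + 7598437147252 = 593858936927319, q_10 = 7·5574148741397 + 505720122945 = 39524761312724 → 593858936927319/39524761312724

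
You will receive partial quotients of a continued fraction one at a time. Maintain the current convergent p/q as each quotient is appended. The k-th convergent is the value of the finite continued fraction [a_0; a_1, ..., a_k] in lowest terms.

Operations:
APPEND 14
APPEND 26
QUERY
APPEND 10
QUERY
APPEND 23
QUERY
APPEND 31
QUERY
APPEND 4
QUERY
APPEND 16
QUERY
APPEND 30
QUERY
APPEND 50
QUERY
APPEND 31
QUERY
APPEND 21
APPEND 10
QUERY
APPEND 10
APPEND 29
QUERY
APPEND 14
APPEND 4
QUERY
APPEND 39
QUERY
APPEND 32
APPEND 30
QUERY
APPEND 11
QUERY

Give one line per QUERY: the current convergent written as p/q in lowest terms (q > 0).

365/26
3664/261
84637/6029
2627411/187160
10594281/754669
172135907/12261864
5174671491/368610589
258905710457/18442791314
8031251695658/572095141323
1697183164888408/120896502732293
498778841530785703/35529823077111076
28498956954615598491/2030083905267659440
1118459365758279544346/79671910825986355251
1075694419202345110071236/76625608820930917179411
11868457809887015771801159/845433228260576920000993

APPEND 14: p_0 = 14·1 + 0 = 14, q_0 = 14·0 + 1 = 1 → 14/1
APPEND 26: p_1 = 26·14 + 1 = 365, q_1 = 26·1 + 0 = 26 → 365/26
APPEND 10: p_2 = 10·365 + 14 = 3664, q_2 = 10·26 + 1 = 261 → 3664/261
APPEND 23: p_3 = 23·3664 + 365 = 84637, q_3 = 23·261 + 26 = 6029 → 84637/6029
APPEND 31: p_4 = 31·84637 + 3664 = 2627411, q_4 = 31·6029 + 261 = 187160 → 2627411/187160
APPEND 4: p_5 = 4·2627411 + 84637 = 10594281, q_5 = 4·187160 + 6029 = 754669 → 10594281/754669
APPEND 16: p_6 = 16·10594281 + 2627411 = 172135907, q_6 = 16·754669 + 187160 = 12261864 → 172135907/12261864
APPEND 30: p_7 = 30·172135907 + 10594281 = 5174671491, q_7 = 30·12261864 + 754669 = 368610589 → 5174671491/368610589
APPEND 50: p_8 = 50·5174671491 + 172135907 = 258905710457, q_8 = 50·368610589 + 12261864 = 18442791314 → 258905710457/18442791314
APPEND 31: p_9 = 31·258905710457 + 5174671491 = 8031251695658, q_9 = 31·18442791314 + 368610589 = 572095141323 → 8031251695658/572095141323
APPEND 21: p_10 = 21·8031251695658 + 258905710457 = 168915191319275, q_10 = 21·572095141323 + 18442791314 = 12032440759097 → 168915191319275/12032440759097
APPEND 10: p_11 = 10·168915191319275 + 8031251695658 = 1697183164888408, q_11 = 10·12032440759097 + 572095141323 = 120896502732293 → 1697183164888408/120896502732293
APPEND 10: p_12 = 10·1697183164888408 + 168915191319275 = 17140746840203355, q_12 = 10·120896502732293 + 12032440759097 = 1220997468082027 → 17140746840203355/1220997468082027
APPEND 29: p_13 = 29·17140746840203355 + 1697183164888408 = 498778841530785703, q_13 = 29·1220997468082027 + 120896502732293 = 35529823077111076 → 498778841530785703/35529823077111076
APPEND 14: p_14 = 14·498778841530785703 + 17140746840203355 = 7000044528271203197, q_14 = 14·35529823077111076 + 1220997468082027 = 498638520547637091 → 7000044528271203197/498638520547637091
APPEND 4: p_15 = 4·7000044528271203197 + 498778841530785703 = 28498956954615598491, q_15 = 4·498638520547637091 + 35529823077111076 = 2030083905267659440 → 28498956954615598491/2030083905267659440
APPEND 39: p_16 = 39·28498956954615598491 + 7000044528271203197 = 1118459365758279544346, q_16 = 39·2030083905267659440 + 498638520547637091 = 79671910825986355251 → 1118459365758279544346/79671910825986355251
APPEND 32: p_17 = 32·1118459365758279544346 + 28498956954615598491 = 35819198661219561017563, q_17 = 32·79671910825986355251 + 2030083905267659440 = 2551531230336831027472 → 35819198661219561017563/2551531230336831027472
APPEND 30: p_18 = 30·35819198661219561017563 + 1118459365758279544346 = 1075694419202345110071236, q_18 = 30·2551531230336831027472 + 79671910825986355251 = 76625608820930917179411 → 1075694419202345110071236/76625608820930917179411
APPEND 11: p_19 = 11·1075694419202345110071236 + 35819198661219561017563 = 11868457809887015771801159, q_19 = 11·76625608820930917179411 + 2551531230336831027472 = 845433228260576920000993 → 11868457809887015771801159/845433228260576920000993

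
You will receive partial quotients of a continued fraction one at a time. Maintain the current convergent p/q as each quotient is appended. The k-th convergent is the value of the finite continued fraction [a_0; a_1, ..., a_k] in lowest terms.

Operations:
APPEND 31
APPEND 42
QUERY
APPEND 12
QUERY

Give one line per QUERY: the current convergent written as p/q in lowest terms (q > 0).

APPEND 31: p_0 = 31·1 + 0 = 31, q_0 = 31·0 + 1 = 1 → 31/1
APPEND 42: p_1 = 42·31 + 1 = 1303, q_1 = 42·1 + 0 = 42 → 1303/42
APPEND 12: p_2 = 12·1303 + 31 = 15667, q_2 = 12·42 + 1 = 505 → 15667/505

1303/42
15667/505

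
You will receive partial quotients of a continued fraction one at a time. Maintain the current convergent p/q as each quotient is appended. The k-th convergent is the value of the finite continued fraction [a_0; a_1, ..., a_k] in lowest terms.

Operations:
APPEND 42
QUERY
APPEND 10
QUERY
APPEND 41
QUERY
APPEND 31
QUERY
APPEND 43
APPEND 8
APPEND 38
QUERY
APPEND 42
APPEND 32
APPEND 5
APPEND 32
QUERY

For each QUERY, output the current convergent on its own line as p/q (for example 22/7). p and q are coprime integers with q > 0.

42/1
421/10
17303/411
536814/12751
7065991957/167839258
1540562720211509/36593150039834

APPEND 42: p_0 = 42·1 + 0 = 42, q_0 = 42·0 + 1 = 1 → 42/1
APPEND 10: p_1 = 10·42 + 1 = 421, q_1 = 10·1 + 0 = 10 → 421/10
APPEND 41: p_2 = 41·421 + 42 = 17303, q_2 = 41·10 + 1 = 411 → 17303/411
APPEND 31: p_3 = 31·17303 + 421 = 536814, q_3 = 31·411 + 10 = 12751 → 536814/12751
APPEND 43: p_4 = 43·536814 + 17303 = 23100305, q_4 = 43·12751 + 411 = 548704 → 23100305/548704
APPEND 8: p_5 = 8·23100305 + 536814 = 185339254, q_5 = 8·548704 + 12751 = 4402383 → 185339254/4402383
APPEND 38: p_6 = 38·185339254 + 23100305 = 7065991957, q_6 = 38·4402383 + 548704 = 167839258 → 7065991957/167839258
APPEND 42: p_7 = 42·7065991957 + 185339254 = 296957001448, q_7 = 42·167839258 + 4402383 = 7053651219 → 296957001448/7053651219
APPEND 32: p_8 = 32·296957001448 + 7065991957 = 9509690038293, q_8 = 32·7053651219 + 167839258 = 225884678266 → 9509690038293/225884678266
APPEND 5: p_9 = 5·9509690038293 + 296957001448 = 47845407192913, q_9 = 5·225884678266 + 7053651219 = 1136477042549 → 47845407192913/1136477042549
APPEND 32: p_10 = 32·47845407192913 + 9509690038293 = 1540562720211509, q_10 = 32·1136477042549 + 225884678266 = 36593150039834 → 1540562720211509/36593150039834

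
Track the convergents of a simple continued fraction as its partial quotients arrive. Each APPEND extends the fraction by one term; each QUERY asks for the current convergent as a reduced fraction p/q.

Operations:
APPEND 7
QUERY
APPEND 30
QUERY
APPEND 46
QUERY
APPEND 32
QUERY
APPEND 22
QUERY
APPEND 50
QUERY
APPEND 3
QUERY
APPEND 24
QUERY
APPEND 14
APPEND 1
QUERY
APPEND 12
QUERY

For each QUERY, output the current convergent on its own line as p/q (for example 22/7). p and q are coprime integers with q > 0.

7/1
211/30
9713/1381
311027/44222
6852307/974265
342926377/48757472
1035631438/147246681
25198080889/3582677816
379006844773/53887413921
4901890901160/696953703157

APPEND 7: p_0 = 7·1 + 0 = 7, q_0 = 7·0 + 1 = 1 → 7/1
APPEND 30: p_1 = 30·7 + 1 = 211, q_1 = 30·1 + 0 = 30 → 211/30
APPEND 46: p_2 = 46·211 + 7 = 9713, q_2 = 46·30 + 1 = 1381 → 9713/1381
APPEND 32: p_3 = 32·9713 + 211 = 311027, q_3 = 32·1381 + 30 = 44222 → 311027/44222
APPEND 22: p_4 = 22·311027 + 9713 = 6852307, q_4 = 22·44222 + 1381 = 974265 → 6852307/974265
APPEND 50: p_5 = 50·6852307 + 311027 = 342926377, q_5 = 50·974265 + 44222 = 48757472 → 342926377/48757472
APPEND 3: p_6 = 3·342926377 + 6852307 = 1035631438, q_6 = 3·48757472 + 974265 = 147246681 → 1035631438/147246681
APPEND 24: p_7 = 24·1035631438 + 342926377 = 25198080889, q_7 = 24·147246681 + 48757472 = 3582677816 → 25198080889/3582677816
APPEND 14: p_8 = 14·25198080889 + 1035631438 = 353808763884, q_8 = 14·3582677816 + 147246681 = 50304736105 → 353808763884/50304736105
APPEND 1: p_9 = 1·353808763884 + 25198080889 = 379006844773, q_9 = 1·50304736105 + 3582677816 = 53887413921 → 379006844773/53887413921
APPEND 12: p_10 = 12·379006844773 + 353808763884 = 4901890901160, q_10 = 12·53887413921 + 50304736105 = 696953703157 → 4901890901160/696953703157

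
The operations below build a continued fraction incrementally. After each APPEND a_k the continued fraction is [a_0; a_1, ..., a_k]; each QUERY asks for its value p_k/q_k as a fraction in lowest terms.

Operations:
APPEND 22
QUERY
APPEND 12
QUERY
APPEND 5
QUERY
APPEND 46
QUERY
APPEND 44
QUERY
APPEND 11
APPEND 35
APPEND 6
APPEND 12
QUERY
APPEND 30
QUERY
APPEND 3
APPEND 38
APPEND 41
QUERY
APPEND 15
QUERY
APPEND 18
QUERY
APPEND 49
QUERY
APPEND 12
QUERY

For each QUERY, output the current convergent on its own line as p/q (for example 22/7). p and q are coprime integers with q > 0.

APPEND 22: p_0 = 22·1 + 0 = 22, q_0 = 22·0 + 1 = 1 → 22/1
APPEND 12: p_1 = 12·22 + 1 = 265, q_1 = 12·1 + 0 = 12 → 265/12
APPEND 5: p_2 = 5·265 + 22 = 1347, q_2 = 5·12 + 1 = 61 → 1347/61
APPEND 46: p_3 = 46·1347 + 265 = 62227, q_3 = 46·61 + 12 = 2818 → 62227/2818
APPEND 44: p_4 = 44·62227 + 1347 = 2739335, q_4 = 44·2818 + 61 = 124053 → 2739335/124053
APPEND 11: p_5 = 11·2739335 + 62227 = 30194912, q_5 = 11·124053 + 2818 = 1367401 → 30194912/1367401
APPEND 35: p_6 = 35·30194912 + 2739335 = 1059561255, q_6 = 35·1367401 + 124053 = 47983088 → 1059561255/47983088
APPEND 6: p_7 = 6·1059561255 + 30194912 = 6387562442, q_7 = 6·47983088 + 1367401 = 289265929 → 6387562442/289265929
APPEND 12: p_8 = 12·6387562442 + 1059561255 = 77710310559, q_8 = 12·289265929 + 47983088 = 3519174236 → 77710310559/3519174236
APPEND 30: p_9 = 30·77710310559 + 6387562442 = 2337696879212, q_9 = 30·3519174236 + 289265929 = 105864493009 → 2337696879212/105864493009
APPEND 3: p_10 = 3·2337696879212 + 77710310559 = 7090800948195, q_10 = 3·105864493009 + 3519174236 = 321112653263 → 7090800948195/321112653263
APPEND 38: p_11 = 38·7090800948195 + 2337696879212 = 271788132910622, q_11 = 38·321112653263 + 105864493009 = 12308145317003 → 271788132910622/12308145317003
APPEND 41: p_12 = 41·271788132910622 + 7090800948195 = 11150404250283697, q_12 = 41·12308145317003 + 321112653263 = 504955070650386 → 11150404250283697/504955070650386
APPEND 15: p_13 = 15·11150404250283697 + 271788132910622 = 167527851887166077, q_13 = 15·504955070650386 + 12308145317003 = 7586634205072793 → 167527851887166077/7586634205072793
APPEND 18: p_14 = 18·167527851887166077 + 11150404250283697 = 3026651738219273083, q_14 = 18·7586634205072793 + 504955070650386 = 137064370761960660 → 3026651738219273083/137064370761960660
APPEND 49: p_15 = 49·3026651738219273083 + 167527851887166077 = 148473463024631547144, q_15 = 49·137064370761960660 + 7586634205072793 = 6723740801541145133 → 148473463024631547144/6723740801541145133
APPEND 12: p_16 = 12·148473463024631547144 + 3026651738219273083 = 1784708208033797838811, q_16 = 12·6723740801541145133 + 137064370761960660 = 80821953989255702256 → 1784708208033797838811/80821953989255702256

22/1
265/12
1347/61
62227/2818
2739335/124053
77710310559/3519174236
2337696879212/105864493009
11150404250283697/504955070650386
167527851887166077/7586634205072793
3026651738219273083/137064370761960660
148473463024631547144/6723740801541145133
1784708208033797838811/80821953989255702256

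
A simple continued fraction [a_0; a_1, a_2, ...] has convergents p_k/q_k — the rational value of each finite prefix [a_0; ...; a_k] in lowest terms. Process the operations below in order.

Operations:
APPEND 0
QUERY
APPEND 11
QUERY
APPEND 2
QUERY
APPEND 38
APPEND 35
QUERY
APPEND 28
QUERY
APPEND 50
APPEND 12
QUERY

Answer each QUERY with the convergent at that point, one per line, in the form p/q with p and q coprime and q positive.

APPEND 0: p_0 = 0·1 + 0 = 0, q_0 = 0·0 + 1 = 1 → 0/1
APPEND 11: p_1 = 11·0 + 1 = 1, q_1 = 11·1 + 0 = 11 → 1/11
APPEND 2: p_2 = 2·1 + 0 = 2, q_2 = 2·11 + 1 = 23 → 2/23
APPEND 38: p_3 = 38·2 + 1 = 77, q_3 = 38·23 + 11 = 885 → 77/885
APPEND 35: p_4 = 35·77 + 2 = 2697, q_4 = 35·885 + 23 = 30998 → 2697/30998
APPEND 28: p_5 = 28·2697 + 77 = 75593, q_5 = 28·30998 + 885 = 868829 → 75593/868829
APPEND 50: p_6 = 50·75593 + 2697 = 3782347, q_6 = 50·868829 + 30998 = 43472448 → 3782347/43472448
APPEND 12: p_7 = 12·3782347 + 75593 = 45463757, q_7 = 12·43472448 + 868829 = 522538205 → 45463757/522538205

0/1
1/11
2/23
2697/30998
75593/868829
45463757/522538205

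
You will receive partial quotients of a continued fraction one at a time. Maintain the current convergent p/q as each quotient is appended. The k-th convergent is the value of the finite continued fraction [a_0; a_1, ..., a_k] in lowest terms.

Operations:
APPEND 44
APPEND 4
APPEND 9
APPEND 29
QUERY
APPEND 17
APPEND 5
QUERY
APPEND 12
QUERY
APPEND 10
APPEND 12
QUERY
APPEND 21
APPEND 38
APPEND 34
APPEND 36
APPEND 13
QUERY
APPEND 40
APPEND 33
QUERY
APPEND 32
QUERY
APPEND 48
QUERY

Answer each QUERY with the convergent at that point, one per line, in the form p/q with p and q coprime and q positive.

APPEND 44: p_0 = 44·1 + 0 = 44, q_0 = 44·0 + 1 = 1 → 44/1
APPEND 4: p_1 = 4·44 + 1 = 177, q_1 = 4·1 + 0 = 4 → 177/4
APPEND 9: p_2 = 9·177 + 44 = 1637, q_2 = 9·4 + 1 = 37 → 1637/37
APPEND 29: p_3 = 29·1637 + 177 = 47650, q_3 = 29·37 + 4 = 1077 → 47650/1077
APPEND 17: p_4 = 17·47650 + 1637 = 811687, q_4 = 17·1077 + 37 = 18346 → 811687/18346
APPEND 5: p_5 = 5·811687 + 47650 = 4106085, q_5 = 5·18346 + 1077 = 92807 → 4106085/92807
APPEND 12: p_6 = 12·4106085 + 811687 = 50084707, q_6 = 12·92807 + 18346 = 1132030 → 50084707/1132030
APPEND 10: p_7 = 10·50084707 + 4106085 = 504953155, q_7 = 10·1132030 + 92807 = 11413107 → 504953155/11413107
APPEND 12: p_8 = 12·504953155 + 50084707 = 6109522567, q_8 = 12·11413107 + 1132030 = 138089314 → 6109522567/138089314
APPEND 21: p_9 = 21·6109522567 + 504953155 = 128804927062, q_9 = 21·138089314 + 11413107 = 2911288701 → 128804927062/2911288701
APPEND 38: p_10 = 38·128804927062 + 6109522567 = 4900696750923, q_10 = 38·2911288701 + 138089314 = 110767059952 → 4900696750923/110767059952
APPEND 34: p_11 = 34·4900696750923 + 128804927062 = 166752494458444, q_11 = 34·110767059952 + 2911288701 = 3768991327069 → 166752494458444/3768991327069
APPEND 36: p_12 = 36·166752494458444 + 4900696750923 = 6007990497254907, q_12 = 36·3768991327069 + 110767059952 = 135794454834436 → 6007990497254907/135794454834436
APPEND 13: p_13 = 13·6007990497254907 + 166752494458444 = 78270628958772235, q_13 = 13·135794454834436 + 3768991327069 = 1769096904174737 → 78270628958772235/1769096904174737
APPEND 40: p_14 = 40·78270628958772235 + 6007990497254907 = 3136833148848144307, q_14 = 40·1769096904174737 + 135794454834436 = 70899670621823916 → 3136833148848144307/70899670621823916
APPEND 33: p_15 = 33·3136833148848144307 + 78270628958772235 = 103593764540947534366, q_15 = 33·70899670621823916 + 1769096904174737 = 2341458227424363965 → 103593764540947534366/2341458227424363965
APPEND 32: p_16 = 32·103593764540947534366 + 3136833148848144307 = 3318137298459169244019, q_16 = 32·2341458227424363965 + 70899670621823916 = 74997562948201470796 → 3318137298459169244019/74997562948201470796
APPEND 48: p_17 = 48·3318137298459169244019 + 103593764540947534366 = 159374184090581071247278, q_17 = 48·74997562948201470796 + 2341458227424363965 = 3602224479741094962173 → 159374184090581071247278/3602224479741094962173

47650/1077
4106085/92807
50084707/1132030
6109522567/138089314
78270628958772235/1769096904174737
103593764540947534366/2341458227424363965
3318137298459169244019/74997562948201470796
159374184090581071247278/3602224479741094962173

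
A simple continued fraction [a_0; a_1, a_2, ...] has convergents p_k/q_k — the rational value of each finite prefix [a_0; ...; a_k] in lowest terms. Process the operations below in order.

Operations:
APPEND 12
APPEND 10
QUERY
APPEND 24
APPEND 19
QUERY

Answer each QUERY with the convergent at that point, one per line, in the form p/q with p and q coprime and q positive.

121/10
55525/4589

APPEND 12: p_0 = 12·1 + 0 = 12, q_0 = 12·0 + 1 = 1 → 12/1
APPEND 10: p_1 = 10·12 + 1 = 121, q_1 = 10·1 + 0 = 10 → 121/10
APPEND 24: p_2 = 24·121 + 12 = 2916, q_2 = 24·10 + 1 = 241 → 2916/241
APPEND 19: p_3 = 19·2916 + 121 = 55525, q_3 = 19·241 + 10 = 4589 → 55525/4589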